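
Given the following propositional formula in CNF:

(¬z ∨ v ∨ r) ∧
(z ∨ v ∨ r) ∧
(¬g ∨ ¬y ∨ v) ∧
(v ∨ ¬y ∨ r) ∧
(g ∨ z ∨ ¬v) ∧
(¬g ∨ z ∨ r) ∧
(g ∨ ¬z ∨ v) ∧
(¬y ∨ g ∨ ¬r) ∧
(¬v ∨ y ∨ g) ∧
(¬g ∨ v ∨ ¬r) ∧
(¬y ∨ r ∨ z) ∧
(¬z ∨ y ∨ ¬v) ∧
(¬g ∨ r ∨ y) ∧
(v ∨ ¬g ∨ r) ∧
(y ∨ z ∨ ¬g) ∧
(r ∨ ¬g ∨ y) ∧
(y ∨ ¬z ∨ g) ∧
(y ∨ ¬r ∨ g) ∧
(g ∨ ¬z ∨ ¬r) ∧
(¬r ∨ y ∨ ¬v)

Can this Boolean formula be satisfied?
Yes

Yes, the formula is satisfiable.

One satisfying assignment is: v=True, z=True, r=False, g=False, y=True

Verification: With this assignment, all 20 clauses evaluate to true.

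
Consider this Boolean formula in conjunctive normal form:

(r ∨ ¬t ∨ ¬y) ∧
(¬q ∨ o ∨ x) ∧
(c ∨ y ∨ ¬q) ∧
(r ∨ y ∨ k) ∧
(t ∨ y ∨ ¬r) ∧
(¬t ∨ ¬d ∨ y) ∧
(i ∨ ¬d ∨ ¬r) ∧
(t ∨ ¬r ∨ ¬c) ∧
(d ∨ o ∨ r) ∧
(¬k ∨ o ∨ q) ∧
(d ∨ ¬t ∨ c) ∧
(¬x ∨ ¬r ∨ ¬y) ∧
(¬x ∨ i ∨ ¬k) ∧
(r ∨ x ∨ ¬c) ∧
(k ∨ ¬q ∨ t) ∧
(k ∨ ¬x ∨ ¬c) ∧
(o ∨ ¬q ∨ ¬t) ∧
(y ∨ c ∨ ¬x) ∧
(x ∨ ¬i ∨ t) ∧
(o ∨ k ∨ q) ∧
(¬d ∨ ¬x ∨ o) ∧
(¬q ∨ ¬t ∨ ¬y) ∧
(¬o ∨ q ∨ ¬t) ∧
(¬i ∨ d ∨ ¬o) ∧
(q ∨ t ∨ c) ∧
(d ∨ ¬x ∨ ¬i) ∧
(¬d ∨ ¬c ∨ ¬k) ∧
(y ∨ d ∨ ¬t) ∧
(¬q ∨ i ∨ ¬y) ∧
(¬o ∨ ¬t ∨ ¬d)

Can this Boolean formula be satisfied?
Yes

Yes, the formula is satisfiable.

One satisfying assignment is: c=False, x=True, o=True, i=True, k=True, y=True, q=True, d=True, r=False, t=False

Verification: With this assignment, all 30 clauses evaluate to true.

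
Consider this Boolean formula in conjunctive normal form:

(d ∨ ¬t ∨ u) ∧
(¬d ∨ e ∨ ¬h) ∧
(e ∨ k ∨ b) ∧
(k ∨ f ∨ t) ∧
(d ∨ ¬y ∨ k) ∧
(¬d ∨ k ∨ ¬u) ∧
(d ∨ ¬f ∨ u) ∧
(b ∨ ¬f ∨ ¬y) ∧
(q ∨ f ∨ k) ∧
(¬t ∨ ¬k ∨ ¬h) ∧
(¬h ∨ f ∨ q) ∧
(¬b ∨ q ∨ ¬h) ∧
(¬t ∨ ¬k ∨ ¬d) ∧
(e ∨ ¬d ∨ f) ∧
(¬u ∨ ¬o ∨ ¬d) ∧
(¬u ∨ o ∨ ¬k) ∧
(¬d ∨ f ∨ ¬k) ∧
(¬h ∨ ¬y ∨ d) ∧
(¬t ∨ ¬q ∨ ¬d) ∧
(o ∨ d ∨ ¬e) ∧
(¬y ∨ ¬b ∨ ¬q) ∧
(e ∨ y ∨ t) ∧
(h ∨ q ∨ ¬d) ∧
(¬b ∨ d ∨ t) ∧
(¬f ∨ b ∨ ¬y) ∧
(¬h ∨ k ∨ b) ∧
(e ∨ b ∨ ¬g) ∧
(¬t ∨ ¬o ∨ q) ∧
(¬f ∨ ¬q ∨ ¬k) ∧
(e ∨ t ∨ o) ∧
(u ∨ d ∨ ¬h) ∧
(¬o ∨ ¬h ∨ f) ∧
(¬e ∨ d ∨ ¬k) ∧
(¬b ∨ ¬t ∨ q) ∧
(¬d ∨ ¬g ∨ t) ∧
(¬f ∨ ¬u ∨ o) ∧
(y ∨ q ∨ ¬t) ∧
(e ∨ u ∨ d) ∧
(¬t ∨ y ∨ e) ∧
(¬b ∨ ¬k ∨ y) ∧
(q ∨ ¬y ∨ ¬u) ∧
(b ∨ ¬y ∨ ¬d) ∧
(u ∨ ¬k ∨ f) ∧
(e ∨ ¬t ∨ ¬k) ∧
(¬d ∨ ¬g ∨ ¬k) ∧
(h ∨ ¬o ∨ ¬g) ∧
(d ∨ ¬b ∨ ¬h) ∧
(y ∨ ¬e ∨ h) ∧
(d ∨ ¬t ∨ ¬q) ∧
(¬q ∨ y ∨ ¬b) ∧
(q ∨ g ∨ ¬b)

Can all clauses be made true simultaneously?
Yes

Yes, the formula is satisfiable.

One satisfying assignment is: y=False, d=True, k=True, u=False, o=False, h=True, g=False, b=False, t=False, f=True, e=True, q=False

Verification: With this assignment, all 51 clauses evaluate to true.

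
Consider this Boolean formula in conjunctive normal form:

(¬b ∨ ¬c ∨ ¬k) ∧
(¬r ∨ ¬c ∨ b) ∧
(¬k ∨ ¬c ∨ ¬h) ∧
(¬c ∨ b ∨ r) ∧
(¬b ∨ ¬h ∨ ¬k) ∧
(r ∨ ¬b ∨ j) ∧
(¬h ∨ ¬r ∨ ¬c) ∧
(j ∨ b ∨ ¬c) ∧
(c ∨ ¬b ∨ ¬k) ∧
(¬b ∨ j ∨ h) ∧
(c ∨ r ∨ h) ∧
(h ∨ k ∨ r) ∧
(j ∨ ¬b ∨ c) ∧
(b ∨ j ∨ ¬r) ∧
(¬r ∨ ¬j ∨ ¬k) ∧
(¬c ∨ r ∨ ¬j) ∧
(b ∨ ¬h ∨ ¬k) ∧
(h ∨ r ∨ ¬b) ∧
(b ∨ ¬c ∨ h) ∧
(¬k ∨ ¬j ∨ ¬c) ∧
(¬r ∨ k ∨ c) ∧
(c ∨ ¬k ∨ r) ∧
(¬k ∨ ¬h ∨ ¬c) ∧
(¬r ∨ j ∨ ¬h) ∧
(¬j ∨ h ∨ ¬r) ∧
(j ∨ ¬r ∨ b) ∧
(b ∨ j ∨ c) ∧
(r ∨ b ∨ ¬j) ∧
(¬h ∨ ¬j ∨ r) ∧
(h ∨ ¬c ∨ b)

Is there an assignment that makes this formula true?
No

No, the formula is not satisfiable.

No assignment of truth values to the variables can make all 30 clauses true simultaneously.

The formula is UNSAT (unsatisfiable).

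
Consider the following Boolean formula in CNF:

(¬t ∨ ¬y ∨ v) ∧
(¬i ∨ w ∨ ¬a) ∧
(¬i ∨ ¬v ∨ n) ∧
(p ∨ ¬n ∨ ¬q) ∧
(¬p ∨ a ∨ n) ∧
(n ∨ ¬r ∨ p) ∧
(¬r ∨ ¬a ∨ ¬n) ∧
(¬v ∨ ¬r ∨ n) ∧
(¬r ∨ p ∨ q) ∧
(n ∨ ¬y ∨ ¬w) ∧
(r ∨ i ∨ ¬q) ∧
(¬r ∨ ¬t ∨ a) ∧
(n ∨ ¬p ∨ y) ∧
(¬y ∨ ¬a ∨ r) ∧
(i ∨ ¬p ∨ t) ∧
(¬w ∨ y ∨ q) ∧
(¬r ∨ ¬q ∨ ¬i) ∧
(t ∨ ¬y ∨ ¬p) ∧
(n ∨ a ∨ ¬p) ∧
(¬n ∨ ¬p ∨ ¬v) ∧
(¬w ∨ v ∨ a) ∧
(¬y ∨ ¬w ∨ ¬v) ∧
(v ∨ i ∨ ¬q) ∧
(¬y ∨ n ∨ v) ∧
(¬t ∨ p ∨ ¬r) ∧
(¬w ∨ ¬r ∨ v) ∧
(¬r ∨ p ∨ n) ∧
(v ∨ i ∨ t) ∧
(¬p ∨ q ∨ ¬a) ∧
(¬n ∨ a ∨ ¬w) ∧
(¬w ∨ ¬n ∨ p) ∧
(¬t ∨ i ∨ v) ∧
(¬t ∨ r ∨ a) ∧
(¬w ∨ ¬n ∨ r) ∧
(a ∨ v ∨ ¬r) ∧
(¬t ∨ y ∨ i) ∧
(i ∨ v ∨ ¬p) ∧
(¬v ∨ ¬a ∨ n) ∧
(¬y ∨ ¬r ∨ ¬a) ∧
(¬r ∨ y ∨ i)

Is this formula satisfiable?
Yes

Yes, the formula is satisfiable.

One satisfying assignment is: w=False, p=False, y=False, q=False, i=False, v=True, r=False, t=False, n=False, a=False

Verification: With this assignment, all 40 clauses evaluate to true.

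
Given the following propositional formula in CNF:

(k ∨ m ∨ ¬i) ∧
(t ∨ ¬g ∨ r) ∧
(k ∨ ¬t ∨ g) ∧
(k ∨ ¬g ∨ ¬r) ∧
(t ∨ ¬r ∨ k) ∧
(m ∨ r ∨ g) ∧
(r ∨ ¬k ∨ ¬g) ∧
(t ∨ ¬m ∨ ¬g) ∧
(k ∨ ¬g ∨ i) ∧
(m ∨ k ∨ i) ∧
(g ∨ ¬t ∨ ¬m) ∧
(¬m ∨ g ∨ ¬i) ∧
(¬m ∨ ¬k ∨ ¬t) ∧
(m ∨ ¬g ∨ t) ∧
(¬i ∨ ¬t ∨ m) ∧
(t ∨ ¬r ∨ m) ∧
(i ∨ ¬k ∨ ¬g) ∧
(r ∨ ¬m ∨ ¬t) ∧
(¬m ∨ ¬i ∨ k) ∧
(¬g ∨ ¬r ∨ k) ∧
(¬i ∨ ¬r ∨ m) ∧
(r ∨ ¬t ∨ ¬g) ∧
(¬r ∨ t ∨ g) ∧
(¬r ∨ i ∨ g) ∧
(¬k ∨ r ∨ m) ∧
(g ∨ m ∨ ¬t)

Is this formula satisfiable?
Yes

Yes, the formula is satisfiable.

One satisfying assignment is: r=False, i=False, k=False, m=True, g=False, t=False

Verification: With this assignment, all 26 clauses evaluate to true.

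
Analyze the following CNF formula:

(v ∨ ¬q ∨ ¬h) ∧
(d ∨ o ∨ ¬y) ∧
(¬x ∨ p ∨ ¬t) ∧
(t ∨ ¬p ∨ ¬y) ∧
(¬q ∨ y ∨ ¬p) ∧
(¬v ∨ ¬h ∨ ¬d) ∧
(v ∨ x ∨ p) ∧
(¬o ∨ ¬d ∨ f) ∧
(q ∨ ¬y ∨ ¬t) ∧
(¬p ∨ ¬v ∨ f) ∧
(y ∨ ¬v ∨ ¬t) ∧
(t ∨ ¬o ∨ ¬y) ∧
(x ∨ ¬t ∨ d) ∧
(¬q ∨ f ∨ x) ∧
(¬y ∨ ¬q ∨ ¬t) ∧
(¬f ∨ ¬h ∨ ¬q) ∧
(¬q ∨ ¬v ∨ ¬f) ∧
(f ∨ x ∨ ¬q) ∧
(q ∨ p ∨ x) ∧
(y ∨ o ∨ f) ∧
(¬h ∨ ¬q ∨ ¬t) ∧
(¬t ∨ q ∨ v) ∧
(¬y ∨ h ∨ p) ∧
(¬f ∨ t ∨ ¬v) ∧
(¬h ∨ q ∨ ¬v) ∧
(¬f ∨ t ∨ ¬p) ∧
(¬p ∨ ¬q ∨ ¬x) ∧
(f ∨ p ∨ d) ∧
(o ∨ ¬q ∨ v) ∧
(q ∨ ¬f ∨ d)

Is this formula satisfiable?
Yes

Yes, the formula is satisfiable.

One satisfying assignment is: v=False, h=False, q=False, y=False, p=True, t=False, x=False, d=False, f=False, o=True

Verification: With this assignment, all 30 clauses evaluate to true.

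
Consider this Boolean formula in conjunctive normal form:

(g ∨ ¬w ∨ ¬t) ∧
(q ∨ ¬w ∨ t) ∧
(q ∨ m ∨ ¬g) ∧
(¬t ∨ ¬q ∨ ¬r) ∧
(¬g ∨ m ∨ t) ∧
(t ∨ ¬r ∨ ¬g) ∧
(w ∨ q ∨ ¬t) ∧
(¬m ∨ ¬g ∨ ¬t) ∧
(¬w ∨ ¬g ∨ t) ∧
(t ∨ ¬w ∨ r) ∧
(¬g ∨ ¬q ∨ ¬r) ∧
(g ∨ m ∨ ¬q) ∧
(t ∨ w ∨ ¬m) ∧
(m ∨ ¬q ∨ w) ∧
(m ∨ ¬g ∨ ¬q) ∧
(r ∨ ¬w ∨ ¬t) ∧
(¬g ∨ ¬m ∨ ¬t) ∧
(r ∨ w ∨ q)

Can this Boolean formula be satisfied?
Yes

Yes, the formula is satisfiable.

One satisfying assignment is: w=False, g=False, t=False, m=False, q=False, r=True

Verification: With this assignment, all 18 clauses evaluate to true.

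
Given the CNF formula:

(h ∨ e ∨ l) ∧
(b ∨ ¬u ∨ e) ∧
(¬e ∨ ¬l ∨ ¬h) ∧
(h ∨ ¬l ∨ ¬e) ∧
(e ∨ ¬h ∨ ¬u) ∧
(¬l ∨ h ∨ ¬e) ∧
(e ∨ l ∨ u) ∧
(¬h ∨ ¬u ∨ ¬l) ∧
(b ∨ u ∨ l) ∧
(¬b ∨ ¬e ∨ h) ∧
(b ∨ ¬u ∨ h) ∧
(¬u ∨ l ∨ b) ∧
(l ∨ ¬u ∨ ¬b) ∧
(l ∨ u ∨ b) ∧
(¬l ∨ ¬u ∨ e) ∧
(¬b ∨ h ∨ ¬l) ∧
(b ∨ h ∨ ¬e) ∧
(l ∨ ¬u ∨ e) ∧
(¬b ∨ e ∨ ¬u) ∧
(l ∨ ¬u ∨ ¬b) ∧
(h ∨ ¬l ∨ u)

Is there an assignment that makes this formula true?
Yes

Yes, the formula is satisfiable.

One satisfying assignment is: l=True, u=False, b=False, h=True, e=False

Verification: With this assignment, all 21 clauses evaluate to true.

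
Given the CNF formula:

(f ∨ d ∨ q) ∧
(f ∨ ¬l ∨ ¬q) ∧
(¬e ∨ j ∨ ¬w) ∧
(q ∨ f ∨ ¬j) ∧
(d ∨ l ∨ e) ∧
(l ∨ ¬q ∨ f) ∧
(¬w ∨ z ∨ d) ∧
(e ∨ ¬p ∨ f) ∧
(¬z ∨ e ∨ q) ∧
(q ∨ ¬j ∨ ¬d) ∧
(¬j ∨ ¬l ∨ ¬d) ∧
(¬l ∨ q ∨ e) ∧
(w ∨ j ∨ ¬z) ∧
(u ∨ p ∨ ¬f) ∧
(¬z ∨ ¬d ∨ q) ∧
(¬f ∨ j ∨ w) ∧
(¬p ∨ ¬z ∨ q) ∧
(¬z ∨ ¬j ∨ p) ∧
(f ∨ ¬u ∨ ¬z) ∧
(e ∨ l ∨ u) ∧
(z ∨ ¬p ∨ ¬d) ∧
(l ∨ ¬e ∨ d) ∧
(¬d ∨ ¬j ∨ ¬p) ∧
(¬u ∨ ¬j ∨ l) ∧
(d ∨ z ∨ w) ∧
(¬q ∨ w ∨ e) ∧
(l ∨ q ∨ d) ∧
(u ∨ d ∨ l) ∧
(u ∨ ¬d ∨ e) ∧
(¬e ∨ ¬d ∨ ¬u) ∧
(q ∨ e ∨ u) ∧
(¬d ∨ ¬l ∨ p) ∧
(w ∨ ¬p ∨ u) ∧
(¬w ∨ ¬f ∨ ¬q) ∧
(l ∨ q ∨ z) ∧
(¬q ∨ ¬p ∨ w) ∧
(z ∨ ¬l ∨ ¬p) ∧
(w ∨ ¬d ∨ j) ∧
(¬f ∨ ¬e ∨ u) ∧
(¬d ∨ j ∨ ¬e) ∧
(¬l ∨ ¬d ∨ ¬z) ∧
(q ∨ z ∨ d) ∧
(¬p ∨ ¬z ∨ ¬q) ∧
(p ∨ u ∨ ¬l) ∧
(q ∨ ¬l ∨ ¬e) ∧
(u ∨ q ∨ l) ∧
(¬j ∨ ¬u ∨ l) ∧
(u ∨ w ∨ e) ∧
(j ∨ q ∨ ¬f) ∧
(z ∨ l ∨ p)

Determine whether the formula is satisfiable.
No

No, the formula is not satisfiable.

No assignment of truth values to the variables can make all 50 clauses true simultaneously.

The formula is UNSAT (unsatisfiable).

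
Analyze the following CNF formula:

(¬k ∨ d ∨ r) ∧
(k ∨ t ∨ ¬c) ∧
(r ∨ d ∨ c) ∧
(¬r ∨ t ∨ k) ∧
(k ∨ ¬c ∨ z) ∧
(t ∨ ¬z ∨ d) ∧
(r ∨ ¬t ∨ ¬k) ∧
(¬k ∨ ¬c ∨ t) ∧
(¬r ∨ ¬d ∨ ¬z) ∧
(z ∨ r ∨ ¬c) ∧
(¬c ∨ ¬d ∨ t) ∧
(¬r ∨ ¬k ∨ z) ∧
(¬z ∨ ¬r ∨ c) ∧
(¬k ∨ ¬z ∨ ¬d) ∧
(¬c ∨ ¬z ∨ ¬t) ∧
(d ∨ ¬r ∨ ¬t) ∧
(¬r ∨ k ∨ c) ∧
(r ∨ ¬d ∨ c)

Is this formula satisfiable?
No

No, the formula is not satisfiable.

No assignment of truth values to the variables can make all 18 clauses true simultaneously.

The formula is UNSAT (unsatisfiable).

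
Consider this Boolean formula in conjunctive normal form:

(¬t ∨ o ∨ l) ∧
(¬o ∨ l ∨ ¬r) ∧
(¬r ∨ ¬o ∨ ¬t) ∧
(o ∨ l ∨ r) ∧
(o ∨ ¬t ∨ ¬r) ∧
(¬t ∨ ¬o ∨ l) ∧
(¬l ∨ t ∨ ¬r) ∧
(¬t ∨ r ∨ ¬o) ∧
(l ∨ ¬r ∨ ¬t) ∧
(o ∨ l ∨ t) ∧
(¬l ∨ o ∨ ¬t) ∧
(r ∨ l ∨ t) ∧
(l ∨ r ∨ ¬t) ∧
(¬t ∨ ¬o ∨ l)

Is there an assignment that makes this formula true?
Yes

Yes, the formula is satisfiable.

One satisfying assignment is: o=False, t=False, r=False, l=True

Verification: With this assignment, all 14 clauses evaluate to true.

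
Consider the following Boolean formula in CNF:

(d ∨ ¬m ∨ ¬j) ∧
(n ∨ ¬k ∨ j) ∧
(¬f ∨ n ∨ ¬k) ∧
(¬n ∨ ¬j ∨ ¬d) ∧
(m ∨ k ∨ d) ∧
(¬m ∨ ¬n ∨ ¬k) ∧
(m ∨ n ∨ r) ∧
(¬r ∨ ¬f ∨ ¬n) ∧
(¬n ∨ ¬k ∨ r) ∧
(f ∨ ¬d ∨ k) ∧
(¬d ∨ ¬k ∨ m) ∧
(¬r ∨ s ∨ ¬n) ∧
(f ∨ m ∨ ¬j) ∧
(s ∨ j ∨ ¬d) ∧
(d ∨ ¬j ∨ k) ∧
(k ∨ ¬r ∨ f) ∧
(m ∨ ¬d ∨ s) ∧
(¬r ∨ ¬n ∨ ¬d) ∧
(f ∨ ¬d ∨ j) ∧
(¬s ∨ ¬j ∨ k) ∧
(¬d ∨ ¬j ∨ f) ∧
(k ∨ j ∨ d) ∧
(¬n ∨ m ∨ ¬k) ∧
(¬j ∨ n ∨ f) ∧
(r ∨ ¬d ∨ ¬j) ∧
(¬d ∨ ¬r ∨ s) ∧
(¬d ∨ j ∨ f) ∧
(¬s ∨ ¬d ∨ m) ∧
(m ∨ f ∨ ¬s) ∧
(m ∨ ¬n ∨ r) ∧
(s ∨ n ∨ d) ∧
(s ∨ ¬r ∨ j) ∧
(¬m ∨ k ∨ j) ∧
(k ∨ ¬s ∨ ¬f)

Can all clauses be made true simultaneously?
No

No, the formula is not satisfiable.

No assignment of truth values to the variables can make all 34 clauses true simultaneously.

The formula is UNSAT (unsatisfiable).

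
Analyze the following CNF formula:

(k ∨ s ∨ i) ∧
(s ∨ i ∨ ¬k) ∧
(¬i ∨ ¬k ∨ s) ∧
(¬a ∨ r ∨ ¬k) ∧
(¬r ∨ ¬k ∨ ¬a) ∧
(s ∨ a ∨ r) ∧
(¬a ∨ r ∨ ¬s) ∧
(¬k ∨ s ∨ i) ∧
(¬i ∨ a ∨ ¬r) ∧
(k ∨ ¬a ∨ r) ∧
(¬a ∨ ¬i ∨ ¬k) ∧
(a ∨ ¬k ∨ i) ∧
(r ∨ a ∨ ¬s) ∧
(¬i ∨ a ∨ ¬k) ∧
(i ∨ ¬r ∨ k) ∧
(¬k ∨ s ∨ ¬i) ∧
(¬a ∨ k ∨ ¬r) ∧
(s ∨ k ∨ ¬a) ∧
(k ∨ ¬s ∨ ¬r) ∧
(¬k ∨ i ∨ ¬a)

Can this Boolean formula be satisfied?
No

No, the formula is not satisfiable.

No assignment of truth values to the variables can make all 20 clauses true simultaneously.

The formula is UNSAT (unsatisfiable).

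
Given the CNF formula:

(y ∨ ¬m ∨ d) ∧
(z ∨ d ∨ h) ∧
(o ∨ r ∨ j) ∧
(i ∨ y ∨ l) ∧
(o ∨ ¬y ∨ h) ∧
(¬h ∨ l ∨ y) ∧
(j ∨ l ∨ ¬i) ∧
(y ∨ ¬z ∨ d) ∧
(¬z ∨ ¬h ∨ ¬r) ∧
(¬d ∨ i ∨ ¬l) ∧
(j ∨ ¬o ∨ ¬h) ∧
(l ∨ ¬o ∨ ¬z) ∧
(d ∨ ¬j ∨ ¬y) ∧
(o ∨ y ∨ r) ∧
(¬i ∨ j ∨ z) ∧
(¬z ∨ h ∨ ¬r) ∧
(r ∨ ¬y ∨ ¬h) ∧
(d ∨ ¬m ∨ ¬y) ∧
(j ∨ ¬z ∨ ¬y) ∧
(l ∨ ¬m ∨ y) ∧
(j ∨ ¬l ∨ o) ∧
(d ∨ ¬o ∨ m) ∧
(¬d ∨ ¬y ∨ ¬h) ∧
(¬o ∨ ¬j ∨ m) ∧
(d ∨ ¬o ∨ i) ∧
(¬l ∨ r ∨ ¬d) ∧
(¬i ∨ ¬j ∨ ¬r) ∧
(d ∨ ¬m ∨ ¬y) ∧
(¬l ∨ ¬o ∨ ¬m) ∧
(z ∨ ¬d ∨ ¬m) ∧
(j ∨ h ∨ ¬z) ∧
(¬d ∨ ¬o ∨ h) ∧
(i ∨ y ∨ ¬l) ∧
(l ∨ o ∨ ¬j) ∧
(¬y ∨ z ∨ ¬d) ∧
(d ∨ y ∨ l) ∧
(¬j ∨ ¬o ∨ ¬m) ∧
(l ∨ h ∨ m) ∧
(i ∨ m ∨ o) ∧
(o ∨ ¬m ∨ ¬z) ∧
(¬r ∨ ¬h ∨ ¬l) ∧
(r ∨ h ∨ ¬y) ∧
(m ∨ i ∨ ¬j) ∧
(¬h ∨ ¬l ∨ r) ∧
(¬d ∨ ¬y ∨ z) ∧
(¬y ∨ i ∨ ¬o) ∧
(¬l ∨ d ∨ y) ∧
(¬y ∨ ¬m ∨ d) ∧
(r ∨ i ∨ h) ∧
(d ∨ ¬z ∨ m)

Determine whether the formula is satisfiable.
No

No, the formula is not satisfiable.

No assignment of truth values to the variables can make all 50 clauses true simultaneously.

The formula is UNSAT (unsatisfiable).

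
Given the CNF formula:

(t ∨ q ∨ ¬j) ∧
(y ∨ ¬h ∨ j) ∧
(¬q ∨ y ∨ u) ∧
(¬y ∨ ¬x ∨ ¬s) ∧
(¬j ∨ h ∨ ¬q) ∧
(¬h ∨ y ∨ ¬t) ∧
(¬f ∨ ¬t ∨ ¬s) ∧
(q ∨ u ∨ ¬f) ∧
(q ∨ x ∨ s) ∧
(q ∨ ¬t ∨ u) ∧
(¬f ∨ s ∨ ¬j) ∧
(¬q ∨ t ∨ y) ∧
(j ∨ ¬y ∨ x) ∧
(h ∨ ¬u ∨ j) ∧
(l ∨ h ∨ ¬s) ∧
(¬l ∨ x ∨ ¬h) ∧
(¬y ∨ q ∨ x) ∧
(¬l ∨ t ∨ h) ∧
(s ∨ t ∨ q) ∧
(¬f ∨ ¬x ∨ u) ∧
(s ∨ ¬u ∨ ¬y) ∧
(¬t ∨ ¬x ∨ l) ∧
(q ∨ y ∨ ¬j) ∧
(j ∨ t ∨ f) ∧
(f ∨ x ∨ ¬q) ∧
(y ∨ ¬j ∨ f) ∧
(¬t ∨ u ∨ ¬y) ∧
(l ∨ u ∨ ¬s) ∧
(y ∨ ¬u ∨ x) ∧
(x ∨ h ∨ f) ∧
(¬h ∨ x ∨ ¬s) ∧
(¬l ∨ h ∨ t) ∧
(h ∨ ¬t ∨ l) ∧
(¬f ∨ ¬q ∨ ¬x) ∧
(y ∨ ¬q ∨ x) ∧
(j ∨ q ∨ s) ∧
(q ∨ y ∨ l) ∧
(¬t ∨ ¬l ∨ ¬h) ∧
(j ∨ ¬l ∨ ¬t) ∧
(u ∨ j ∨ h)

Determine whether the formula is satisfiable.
Yes

Yes, the formula is satisfiable.

One satisfying assignment is: h=True, s=False, q=True, f=False, t=False, u=False, x=True, j=True, y=True, l=False

Verification: With this assignment, all 40 clauses evaluate to true.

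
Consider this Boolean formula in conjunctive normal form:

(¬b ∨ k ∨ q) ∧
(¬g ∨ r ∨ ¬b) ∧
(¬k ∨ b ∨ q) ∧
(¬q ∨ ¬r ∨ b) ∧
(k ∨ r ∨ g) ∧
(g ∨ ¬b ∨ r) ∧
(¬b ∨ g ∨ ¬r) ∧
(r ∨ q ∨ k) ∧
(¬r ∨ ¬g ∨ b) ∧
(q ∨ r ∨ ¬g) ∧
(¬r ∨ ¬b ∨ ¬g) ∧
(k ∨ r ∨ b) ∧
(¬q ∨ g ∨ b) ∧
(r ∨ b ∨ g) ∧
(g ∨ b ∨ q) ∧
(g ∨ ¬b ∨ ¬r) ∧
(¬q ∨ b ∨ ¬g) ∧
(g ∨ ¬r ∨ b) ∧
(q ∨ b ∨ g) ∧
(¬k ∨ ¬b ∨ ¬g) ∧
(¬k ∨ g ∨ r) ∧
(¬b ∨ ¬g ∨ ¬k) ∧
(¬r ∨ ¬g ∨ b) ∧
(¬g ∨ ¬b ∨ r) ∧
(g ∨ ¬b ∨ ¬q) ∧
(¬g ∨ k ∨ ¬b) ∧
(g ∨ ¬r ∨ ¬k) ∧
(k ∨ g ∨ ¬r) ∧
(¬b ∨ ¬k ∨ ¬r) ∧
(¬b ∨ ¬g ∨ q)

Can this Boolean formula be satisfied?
No

No, the formula is not satisfiable.

No assignment of truth values to the variables can make all 30 clauses true simultaneously.

The formula is UNSAT (unsatisfiable).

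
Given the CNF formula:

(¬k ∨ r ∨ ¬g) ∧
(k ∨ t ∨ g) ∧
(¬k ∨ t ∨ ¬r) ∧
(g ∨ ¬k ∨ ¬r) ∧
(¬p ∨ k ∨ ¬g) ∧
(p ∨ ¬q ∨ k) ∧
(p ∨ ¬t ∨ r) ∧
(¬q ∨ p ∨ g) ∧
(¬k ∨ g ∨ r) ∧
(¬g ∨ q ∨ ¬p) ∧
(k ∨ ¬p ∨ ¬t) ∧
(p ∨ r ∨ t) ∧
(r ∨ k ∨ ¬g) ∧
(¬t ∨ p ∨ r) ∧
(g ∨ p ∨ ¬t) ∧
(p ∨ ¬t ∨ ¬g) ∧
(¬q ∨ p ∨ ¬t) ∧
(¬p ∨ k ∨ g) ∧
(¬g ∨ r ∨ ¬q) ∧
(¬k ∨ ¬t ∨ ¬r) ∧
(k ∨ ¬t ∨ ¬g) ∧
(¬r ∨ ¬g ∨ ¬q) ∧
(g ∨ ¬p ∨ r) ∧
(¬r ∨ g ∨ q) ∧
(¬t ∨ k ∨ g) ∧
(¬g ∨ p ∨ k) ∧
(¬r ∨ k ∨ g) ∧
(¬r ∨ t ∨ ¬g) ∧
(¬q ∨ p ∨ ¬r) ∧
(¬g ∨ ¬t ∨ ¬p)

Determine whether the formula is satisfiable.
No

No, the formula is not satisfiable.

No assignment of truth values to the variables can make all 30 clauses true simultaneously.

The formula is UNSAT (unsatisfiable).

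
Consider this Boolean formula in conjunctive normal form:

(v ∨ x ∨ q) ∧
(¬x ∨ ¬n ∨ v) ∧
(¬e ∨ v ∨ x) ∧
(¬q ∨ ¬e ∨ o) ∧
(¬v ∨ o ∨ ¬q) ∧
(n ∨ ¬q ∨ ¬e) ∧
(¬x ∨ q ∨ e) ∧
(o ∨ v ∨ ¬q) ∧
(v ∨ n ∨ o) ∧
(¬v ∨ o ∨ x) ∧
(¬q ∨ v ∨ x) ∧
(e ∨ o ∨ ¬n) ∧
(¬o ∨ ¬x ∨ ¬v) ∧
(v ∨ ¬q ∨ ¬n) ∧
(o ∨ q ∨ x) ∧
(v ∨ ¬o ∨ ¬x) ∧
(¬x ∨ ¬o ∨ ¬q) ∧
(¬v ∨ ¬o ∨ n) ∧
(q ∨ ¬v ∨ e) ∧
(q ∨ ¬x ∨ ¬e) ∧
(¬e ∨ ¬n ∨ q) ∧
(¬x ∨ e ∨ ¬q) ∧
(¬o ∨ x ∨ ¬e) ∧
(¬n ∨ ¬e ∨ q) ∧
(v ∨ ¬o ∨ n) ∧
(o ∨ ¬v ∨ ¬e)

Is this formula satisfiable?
Yes

Yes, the formula is satisfiable.

One satisfying assignment is: x=False, v=True, e=False, o=True, n=True, q=True

Verification: With this assignment, all 26 clauses evaluate to true.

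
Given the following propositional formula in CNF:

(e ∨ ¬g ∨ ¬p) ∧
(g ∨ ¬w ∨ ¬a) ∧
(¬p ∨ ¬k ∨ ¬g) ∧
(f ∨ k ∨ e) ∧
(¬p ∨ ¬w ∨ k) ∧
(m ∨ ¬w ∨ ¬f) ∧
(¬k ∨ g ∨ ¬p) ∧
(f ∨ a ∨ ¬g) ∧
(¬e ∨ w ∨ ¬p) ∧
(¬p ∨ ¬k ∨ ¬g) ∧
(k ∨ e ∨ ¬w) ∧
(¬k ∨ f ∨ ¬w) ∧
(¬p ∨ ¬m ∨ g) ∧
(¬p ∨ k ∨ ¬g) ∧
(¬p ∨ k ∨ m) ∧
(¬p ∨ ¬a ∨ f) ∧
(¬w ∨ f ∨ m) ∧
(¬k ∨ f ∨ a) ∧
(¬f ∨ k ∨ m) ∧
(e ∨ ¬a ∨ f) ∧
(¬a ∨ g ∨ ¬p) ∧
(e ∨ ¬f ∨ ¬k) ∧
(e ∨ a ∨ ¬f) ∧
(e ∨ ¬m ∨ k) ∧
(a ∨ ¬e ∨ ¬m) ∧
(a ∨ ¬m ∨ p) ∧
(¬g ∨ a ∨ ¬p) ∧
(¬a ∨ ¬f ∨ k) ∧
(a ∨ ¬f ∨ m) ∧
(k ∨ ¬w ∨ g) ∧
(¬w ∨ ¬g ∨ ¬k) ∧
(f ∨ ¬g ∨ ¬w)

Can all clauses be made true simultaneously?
Yes

Yes, the formula is satisfiable.

One satisfying assignment is: w=False, k=False, g=False, m=False, e=True, f=False, p=False, a=False

Verification: With this assignment, all 32 clauses evaluate to true.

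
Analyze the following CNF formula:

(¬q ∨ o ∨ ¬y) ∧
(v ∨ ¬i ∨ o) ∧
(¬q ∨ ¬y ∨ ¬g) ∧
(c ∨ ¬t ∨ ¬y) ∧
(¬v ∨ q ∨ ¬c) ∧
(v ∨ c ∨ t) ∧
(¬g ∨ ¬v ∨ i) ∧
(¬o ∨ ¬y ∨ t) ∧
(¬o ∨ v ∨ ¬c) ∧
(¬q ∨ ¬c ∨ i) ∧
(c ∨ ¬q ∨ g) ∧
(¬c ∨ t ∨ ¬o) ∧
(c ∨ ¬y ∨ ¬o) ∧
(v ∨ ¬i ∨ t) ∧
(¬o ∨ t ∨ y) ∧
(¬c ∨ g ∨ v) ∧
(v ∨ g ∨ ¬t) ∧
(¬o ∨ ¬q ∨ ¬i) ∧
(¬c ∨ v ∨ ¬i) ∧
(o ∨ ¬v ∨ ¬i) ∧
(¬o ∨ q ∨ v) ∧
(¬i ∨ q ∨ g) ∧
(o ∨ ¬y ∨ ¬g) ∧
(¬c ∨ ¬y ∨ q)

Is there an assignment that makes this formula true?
Yes

Yes, the formula is satisfiable.

One satisfying assignment is: q=False, i=False, t=False, y=False, o=False, g=False, c=False, v=True

Verification: With this assignment, all 24 clauses evaluate to true.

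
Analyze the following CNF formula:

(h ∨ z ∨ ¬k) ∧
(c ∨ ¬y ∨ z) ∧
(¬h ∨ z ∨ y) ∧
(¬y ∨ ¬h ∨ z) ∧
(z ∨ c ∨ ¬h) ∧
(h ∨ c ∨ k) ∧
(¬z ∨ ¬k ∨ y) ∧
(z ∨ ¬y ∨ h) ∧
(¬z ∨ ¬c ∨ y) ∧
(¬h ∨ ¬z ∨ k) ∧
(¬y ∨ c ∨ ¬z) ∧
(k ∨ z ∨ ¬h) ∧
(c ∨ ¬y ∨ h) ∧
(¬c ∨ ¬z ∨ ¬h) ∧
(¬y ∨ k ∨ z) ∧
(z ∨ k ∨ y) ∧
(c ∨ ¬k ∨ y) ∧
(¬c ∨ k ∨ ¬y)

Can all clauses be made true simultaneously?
Yes

Yes, the formula is satisfiable.

One satisfying assignment is: c=True, h=False, z=True, y=True, k=True

Verification: With this assignment, all 18 clauses evaluate to true.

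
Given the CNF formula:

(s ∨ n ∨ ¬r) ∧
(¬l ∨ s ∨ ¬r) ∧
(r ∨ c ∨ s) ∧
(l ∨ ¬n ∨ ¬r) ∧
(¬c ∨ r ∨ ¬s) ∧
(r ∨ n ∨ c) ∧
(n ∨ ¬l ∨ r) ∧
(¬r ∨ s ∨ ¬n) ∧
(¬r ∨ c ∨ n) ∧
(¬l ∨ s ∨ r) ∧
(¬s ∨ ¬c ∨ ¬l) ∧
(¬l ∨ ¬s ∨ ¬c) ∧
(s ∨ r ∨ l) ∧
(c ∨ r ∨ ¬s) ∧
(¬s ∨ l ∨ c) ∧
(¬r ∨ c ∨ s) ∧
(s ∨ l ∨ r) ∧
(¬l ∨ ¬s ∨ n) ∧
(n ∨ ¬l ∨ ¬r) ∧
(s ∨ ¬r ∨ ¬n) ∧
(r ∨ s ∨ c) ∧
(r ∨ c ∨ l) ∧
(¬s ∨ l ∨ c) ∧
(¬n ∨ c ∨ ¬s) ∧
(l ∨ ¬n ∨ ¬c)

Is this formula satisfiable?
Yes

Yes, the formula is satisfiable.

One satisfying assignment is: s=True, c=True, r=True, n=False, l=False

Verification: With this assignment, all 25 clauses evaluate to true.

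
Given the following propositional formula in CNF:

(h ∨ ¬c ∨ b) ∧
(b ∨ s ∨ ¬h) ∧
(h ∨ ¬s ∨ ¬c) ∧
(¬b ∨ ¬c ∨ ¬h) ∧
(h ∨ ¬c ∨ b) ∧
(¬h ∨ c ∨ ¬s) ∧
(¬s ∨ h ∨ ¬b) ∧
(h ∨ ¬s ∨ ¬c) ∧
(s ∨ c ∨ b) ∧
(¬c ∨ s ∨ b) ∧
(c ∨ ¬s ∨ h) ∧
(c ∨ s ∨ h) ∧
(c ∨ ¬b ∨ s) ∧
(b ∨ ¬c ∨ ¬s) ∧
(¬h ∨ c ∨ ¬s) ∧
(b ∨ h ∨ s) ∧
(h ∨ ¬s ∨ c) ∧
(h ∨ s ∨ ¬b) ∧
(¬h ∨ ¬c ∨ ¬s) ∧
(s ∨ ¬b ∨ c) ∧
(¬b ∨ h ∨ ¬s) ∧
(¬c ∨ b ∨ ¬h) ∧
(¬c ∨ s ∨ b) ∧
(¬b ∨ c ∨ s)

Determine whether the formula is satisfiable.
No

No, the formula is not satisfiable.

No assignment of truth values to the variables can make all 24 clauses true simultaneously.

The formula is UNSAT (unsatisfiable).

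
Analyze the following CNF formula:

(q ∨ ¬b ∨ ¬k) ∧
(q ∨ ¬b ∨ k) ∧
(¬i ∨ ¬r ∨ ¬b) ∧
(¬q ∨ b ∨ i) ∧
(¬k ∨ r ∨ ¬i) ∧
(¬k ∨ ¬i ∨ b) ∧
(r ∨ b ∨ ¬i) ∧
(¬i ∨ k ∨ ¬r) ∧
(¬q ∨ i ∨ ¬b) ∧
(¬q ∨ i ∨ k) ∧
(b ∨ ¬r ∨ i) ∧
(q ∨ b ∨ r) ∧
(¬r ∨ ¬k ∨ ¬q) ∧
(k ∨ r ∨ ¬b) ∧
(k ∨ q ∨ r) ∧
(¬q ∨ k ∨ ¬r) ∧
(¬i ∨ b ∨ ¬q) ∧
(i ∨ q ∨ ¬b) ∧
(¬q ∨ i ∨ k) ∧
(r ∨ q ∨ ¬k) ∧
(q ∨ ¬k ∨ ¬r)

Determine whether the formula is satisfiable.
No

No, the formula is not satisfiable.

No assignment of truth values to the variables can make all 21 clauses true simultaneously.

The formula is UNSAT (unsatisfiable).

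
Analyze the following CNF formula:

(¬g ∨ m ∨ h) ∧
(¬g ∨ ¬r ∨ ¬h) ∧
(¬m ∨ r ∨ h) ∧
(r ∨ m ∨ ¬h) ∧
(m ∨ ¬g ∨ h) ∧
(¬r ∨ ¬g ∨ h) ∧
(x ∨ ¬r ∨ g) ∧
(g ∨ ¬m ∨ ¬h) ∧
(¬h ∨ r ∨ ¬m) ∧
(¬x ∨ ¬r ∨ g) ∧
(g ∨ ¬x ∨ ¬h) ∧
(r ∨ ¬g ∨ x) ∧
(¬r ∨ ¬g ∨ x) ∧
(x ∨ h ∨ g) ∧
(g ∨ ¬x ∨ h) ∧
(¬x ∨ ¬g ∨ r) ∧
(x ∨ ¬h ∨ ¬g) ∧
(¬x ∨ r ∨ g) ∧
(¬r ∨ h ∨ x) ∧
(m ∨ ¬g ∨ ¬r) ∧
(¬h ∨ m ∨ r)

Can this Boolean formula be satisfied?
No

No, the formula is not satisfiable.

No assignment of truth values to the variables can make all 21 clauses true simultaneously.

The formula is UNSAT (unsatisfiable).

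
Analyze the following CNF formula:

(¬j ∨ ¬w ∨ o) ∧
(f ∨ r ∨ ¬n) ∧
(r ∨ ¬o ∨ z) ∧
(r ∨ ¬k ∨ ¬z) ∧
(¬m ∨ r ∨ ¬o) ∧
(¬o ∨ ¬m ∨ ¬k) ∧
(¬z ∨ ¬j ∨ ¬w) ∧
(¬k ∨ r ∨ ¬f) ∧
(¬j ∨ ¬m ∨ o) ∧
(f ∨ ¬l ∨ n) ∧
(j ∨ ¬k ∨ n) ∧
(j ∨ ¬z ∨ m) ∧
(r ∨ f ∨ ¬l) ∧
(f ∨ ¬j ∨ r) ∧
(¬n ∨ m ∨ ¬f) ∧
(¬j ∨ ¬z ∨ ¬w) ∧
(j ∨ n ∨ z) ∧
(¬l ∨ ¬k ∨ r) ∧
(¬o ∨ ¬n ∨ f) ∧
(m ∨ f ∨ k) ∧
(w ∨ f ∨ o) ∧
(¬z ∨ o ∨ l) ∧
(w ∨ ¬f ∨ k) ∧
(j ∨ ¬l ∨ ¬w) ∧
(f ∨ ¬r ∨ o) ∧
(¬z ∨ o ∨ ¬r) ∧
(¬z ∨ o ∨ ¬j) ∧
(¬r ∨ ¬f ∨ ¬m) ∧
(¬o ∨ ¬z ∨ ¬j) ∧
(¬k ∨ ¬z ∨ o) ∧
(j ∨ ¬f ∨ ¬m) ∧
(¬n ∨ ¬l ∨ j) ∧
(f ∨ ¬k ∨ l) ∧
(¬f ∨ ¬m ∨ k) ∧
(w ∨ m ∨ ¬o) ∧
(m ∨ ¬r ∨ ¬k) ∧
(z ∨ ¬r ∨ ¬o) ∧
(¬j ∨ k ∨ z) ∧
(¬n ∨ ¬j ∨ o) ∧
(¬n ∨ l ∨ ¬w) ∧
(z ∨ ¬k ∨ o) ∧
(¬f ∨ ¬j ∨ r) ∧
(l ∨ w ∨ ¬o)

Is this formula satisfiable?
Yes

Yes, the formula is satisfiable.

One satisfying assignment is: j=False, k=False, o=True, f=False, m=True, n=False, z=True, w=True, r=True, l=False

Verification: With this assignment, all 43 clauses evaluate to true.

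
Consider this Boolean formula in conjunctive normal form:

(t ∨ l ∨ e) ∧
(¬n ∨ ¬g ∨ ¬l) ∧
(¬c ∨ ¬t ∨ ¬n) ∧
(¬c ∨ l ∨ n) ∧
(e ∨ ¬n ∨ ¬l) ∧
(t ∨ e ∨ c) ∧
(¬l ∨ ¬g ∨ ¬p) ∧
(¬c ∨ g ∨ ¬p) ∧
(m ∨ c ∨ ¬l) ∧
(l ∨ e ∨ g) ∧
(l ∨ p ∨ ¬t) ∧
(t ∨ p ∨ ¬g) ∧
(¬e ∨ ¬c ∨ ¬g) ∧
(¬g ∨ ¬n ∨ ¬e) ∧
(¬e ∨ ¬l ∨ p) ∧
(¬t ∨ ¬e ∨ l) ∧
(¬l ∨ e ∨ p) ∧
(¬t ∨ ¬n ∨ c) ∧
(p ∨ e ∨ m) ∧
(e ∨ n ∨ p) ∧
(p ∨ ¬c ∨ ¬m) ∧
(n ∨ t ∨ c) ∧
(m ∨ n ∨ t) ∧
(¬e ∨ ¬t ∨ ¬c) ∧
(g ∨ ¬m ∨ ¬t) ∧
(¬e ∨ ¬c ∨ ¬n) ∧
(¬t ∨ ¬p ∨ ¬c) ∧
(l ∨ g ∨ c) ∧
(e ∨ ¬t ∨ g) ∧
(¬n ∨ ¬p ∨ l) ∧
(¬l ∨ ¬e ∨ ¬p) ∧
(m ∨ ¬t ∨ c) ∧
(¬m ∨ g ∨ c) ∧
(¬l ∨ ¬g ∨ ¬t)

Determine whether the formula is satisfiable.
Yes

Yes, the formula is satisfiable.

One satisfying assignment is: m=True, n=False, g=True, e=False, t=True, l=False, p=True, c=False

Verification: With this assignment, all 34 clauses evaluate to true.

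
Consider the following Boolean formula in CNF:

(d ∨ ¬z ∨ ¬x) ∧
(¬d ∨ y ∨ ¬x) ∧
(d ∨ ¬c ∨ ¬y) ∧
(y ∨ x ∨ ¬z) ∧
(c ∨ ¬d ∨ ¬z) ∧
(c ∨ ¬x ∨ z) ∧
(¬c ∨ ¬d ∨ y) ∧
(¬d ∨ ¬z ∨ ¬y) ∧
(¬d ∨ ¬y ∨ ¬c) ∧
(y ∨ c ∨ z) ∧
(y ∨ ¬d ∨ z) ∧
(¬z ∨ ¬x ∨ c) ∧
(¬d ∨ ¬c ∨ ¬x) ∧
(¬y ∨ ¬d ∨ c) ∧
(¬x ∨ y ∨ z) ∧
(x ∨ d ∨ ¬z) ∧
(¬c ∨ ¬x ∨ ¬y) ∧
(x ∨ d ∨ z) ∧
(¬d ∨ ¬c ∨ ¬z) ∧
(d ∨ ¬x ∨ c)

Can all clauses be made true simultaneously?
No

No, the formula is not satisfiable.

No assignment of truth values to the variables can make all 20 clauses true simultaneously.

The formula is UNSAT (unsatisfiable).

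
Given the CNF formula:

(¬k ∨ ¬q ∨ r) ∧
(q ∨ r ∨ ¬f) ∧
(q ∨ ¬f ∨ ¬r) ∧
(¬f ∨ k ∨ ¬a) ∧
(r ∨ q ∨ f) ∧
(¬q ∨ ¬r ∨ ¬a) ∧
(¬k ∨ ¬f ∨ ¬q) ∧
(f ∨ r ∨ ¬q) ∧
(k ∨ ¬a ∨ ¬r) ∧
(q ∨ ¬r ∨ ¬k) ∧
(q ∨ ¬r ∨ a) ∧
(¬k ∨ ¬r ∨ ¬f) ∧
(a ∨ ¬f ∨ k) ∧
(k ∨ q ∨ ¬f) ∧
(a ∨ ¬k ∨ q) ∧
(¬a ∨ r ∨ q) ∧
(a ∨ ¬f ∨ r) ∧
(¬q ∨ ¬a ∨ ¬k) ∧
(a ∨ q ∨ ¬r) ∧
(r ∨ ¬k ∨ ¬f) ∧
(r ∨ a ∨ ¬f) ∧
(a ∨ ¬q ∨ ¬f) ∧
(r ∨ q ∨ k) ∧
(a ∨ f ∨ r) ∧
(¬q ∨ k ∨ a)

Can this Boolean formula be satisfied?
Yes

Yes, the formula is satisfiable.

One satisfying assignment is: a=False, r=True, k=True, q=True, f=False

Verification: With this assignment, all 25 clauses evaluate to true.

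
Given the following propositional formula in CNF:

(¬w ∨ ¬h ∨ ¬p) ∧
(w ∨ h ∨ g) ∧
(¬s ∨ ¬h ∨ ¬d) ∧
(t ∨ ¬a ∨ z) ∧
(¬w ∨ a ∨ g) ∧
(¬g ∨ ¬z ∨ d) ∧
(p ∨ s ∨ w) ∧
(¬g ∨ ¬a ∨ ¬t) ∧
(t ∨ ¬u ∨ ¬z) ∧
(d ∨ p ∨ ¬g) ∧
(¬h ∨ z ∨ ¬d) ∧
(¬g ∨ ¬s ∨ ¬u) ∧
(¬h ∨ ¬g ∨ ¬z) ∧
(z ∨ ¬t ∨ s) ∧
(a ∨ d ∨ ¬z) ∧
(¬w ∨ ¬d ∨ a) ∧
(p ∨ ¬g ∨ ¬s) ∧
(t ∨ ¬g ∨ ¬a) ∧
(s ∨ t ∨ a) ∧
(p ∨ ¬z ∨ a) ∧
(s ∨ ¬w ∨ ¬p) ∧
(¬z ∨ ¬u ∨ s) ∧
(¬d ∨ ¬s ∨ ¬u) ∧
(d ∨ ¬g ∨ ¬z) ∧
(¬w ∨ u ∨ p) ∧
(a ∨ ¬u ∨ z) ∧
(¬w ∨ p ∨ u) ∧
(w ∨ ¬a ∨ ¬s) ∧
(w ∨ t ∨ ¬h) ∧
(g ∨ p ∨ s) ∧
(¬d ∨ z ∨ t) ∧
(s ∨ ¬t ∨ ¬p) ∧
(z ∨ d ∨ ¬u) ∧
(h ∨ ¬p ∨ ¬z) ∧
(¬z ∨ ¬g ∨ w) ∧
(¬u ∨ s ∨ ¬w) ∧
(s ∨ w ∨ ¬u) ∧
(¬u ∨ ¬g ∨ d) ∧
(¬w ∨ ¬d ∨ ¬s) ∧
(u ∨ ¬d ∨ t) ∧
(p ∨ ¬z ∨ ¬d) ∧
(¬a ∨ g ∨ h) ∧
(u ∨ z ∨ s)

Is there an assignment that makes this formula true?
Yes

Yes, the formula is satisfiable.

One satisfying assignment is: p=True, g=True, a=False, h=False, u=False, d=False, z=False, w=True, t=False, s=True

Verification: With this assignment, all 43 clauses evaluate to true.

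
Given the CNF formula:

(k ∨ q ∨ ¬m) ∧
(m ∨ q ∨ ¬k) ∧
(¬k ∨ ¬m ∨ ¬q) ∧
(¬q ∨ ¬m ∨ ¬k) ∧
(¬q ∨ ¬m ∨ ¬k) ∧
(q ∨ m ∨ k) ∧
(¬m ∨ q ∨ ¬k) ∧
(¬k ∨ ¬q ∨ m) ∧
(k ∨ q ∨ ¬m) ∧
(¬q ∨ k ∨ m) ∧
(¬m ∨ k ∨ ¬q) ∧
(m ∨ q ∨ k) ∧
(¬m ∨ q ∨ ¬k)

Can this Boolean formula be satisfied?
No

No, the formula is not satisfiable.

No assignment of truth values to the variables can make all 13 clauses true simultaneously.

The formula is UNSAT (unsatisfiable).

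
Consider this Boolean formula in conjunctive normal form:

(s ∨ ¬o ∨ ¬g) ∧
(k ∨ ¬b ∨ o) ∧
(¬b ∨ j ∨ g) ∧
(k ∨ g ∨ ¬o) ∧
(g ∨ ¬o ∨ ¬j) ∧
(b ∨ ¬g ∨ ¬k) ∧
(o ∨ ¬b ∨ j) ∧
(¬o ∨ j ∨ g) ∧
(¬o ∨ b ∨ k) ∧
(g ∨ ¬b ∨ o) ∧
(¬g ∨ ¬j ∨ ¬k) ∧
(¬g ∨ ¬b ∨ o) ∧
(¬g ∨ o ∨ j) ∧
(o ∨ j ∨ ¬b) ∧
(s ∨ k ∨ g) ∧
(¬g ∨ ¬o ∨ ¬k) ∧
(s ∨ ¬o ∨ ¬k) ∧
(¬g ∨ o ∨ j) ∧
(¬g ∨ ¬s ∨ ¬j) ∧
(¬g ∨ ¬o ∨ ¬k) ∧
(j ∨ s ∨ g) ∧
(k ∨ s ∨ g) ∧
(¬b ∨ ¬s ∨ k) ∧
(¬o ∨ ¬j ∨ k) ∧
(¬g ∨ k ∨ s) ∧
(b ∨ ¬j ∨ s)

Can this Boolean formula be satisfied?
Yes

Yes, the formula is satisfiable.

One satisfying assignment is: g=False, j=False, s=True, k=False, o=False, b=False

Verification: With this assignment, all 26 clauses evaluate to true.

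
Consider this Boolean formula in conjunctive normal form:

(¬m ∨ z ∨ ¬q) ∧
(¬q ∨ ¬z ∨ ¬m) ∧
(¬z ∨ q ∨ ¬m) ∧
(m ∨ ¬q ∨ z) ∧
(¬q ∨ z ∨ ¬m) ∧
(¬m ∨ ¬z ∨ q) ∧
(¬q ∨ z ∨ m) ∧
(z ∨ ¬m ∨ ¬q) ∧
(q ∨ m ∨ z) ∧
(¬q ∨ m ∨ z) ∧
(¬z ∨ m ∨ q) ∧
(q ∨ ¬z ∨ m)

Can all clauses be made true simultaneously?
Yes

Yes, the formula is satisfiable.

One satisfying assignment is: m=True, z=False, q=False

Verification: With this assignment, all 12 clauses evaluate to true.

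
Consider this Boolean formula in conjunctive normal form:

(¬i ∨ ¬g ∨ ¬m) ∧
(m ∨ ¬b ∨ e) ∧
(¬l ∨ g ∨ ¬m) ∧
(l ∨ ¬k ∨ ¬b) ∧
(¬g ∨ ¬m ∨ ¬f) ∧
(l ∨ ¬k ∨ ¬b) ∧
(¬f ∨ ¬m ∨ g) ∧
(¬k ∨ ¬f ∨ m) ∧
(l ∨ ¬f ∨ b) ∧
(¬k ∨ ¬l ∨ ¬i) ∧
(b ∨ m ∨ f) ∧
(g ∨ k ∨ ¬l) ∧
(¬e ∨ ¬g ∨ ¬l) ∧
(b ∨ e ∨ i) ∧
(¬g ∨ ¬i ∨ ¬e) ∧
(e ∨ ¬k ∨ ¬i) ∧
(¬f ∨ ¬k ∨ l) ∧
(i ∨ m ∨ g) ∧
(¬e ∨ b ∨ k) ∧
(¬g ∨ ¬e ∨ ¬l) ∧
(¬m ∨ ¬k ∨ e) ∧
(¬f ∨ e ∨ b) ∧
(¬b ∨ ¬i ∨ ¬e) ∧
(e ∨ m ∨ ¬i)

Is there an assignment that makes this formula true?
Yes

Yes, the formula is satisfiable.

One satisfying assignment is: m=True, b=False, g=False, l=False, i=True, k=False, f=False, e=False

Verification: With this assignment, all 24 clauses evaluate to true.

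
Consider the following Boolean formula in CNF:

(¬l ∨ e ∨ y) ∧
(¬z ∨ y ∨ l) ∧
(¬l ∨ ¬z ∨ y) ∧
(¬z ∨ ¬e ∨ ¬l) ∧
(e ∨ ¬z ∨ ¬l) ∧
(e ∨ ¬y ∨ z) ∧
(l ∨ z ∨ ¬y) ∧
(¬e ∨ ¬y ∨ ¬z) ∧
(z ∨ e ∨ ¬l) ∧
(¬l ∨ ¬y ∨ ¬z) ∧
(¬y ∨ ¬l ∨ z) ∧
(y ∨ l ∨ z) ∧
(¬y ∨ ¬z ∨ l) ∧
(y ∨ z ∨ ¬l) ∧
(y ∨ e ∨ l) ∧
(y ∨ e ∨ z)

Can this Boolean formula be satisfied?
No

No, the formula is not satisfiable.

No assignment of truth values to the variables can make all 16 clauses true simultaneously.

The formula is UNSAT (unsatisfiable).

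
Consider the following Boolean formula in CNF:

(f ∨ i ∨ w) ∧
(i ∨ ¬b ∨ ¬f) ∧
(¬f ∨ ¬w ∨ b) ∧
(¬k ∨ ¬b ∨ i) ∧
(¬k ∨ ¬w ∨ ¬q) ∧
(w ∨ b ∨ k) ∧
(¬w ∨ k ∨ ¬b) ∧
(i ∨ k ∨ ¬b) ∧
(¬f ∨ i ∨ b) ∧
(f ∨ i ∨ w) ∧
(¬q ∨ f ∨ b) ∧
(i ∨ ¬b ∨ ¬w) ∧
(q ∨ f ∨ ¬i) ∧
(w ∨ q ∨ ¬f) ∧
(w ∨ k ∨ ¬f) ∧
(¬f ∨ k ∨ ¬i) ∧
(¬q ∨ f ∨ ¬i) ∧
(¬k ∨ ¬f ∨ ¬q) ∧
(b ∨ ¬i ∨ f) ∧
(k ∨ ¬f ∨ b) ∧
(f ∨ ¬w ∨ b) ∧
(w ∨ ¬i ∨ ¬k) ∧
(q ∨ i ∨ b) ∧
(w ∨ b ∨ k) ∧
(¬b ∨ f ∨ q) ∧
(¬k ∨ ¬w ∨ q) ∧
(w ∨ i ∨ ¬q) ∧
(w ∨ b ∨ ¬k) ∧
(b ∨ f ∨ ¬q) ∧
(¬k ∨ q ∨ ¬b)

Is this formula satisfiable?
No

No, the formula is not satisfiable.

No assignment of truth values to the variables can make all 30 clauses true simultaneously.

The formula is UNSAT (unsatisfiable).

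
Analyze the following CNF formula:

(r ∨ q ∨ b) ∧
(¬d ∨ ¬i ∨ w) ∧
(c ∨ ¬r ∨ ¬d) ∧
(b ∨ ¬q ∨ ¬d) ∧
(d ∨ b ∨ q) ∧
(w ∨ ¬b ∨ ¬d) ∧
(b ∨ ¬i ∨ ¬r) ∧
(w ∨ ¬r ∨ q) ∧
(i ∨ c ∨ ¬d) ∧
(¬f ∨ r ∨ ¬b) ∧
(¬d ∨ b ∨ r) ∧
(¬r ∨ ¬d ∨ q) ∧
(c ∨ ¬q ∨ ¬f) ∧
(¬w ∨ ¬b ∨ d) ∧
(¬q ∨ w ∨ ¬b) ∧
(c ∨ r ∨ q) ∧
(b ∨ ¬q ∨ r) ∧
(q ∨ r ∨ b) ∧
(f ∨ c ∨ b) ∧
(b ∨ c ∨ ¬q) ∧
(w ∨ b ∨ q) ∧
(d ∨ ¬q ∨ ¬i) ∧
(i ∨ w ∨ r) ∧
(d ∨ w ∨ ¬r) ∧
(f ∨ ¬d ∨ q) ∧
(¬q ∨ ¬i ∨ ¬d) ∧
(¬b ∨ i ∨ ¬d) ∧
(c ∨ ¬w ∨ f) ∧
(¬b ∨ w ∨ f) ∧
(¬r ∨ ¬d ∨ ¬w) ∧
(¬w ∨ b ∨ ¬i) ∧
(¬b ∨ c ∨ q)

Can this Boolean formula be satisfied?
Yes

Yes, the formula is satisfiable.

One satisfying assignment is: r=True, d=False, f=True, b=False, q=True, w=True, i=False, c=True

Verification: With this assignment, all 32 clauses evaluate to true.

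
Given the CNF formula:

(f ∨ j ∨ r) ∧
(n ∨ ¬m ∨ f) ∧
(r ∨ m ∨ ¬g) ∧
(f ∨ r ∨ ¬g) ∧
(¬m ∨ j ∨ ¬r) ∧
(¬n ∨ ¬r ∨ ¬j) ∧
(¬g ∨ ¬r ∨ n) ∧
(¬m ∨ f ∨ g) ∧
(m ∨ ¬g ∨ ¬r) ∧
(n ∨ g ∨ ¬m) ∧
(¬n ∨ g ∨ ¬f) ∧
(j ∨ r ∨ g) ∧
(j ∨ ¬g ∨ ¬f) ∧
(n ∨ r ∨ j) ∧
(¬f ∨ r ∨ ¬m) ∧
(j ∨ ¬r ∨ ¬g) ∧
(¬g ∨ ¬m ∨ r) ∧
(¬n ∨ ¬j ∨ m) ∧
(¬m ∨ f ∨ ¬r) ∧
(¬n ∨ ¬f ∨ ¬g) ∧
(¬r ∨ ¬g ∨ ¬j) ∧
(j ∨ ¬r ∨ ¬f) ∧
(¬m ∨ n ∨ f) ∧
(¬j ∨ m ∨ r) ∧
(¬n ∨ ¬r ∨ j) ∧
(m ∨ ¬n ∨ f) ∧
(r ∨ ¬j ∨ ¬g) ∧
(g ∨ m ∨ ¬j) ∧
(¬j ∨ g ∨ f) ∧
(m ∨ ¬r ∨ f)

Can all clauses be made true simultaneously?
No

No, the formula is not satisfiable.

No assignment of truth values to the variables can make all 30 clauses true simultaneously.

The formula is UNSAT (unsatisfiable).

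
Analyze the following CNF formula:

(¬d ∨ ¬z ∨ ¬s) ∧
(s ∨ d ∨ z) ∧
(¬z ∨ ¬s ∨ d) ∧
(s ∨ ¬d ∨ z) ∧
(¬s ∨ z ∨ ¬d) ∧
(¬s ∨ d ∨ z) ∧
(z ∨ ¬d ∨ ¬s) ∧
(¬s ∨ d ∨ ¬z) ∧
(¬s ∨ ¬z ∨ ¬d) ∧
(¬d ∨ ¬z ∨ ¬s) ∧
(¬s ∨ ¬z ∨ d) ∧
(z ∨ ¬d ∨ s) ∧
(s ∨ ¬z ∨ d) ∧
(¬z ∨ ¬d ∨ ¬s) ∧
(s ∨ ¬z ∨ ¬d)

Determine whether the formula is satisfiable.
No

No, the formula is not satisfiable.

No assignment of truth values to the variables can make all 15 clauses true simultaneously.

The formula is UNSAT (unsatisfiable).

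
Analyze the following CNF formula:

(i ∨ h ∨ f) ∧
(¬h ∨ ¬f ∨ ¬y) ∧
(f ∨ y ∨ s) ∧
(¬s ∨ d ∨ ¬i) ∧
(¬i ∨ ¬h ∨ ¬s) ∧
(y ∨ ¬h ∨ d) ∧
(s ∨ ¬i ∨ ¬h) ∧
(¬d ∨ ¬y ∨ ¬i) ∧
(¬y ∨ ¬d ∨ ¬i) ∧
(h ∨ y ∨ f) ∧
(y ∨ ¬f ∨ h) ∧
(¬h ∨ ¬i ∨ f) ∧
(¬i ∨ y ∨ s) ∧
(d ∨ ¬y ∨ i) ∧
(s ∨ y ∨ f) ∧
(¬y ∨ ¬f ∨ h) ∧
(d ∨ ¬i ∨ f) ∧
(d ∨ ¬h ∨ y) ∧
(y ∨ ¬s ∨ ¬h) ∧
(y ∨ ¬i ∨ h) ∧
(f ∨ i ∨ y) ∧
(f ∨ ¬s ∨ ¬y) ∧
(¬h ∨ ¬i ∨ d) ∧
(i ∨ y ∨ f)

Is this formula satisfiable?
Yes

Yes, the formula is satisfiable.

One satisfying assignment is: d=True, h=True, y=True, i=False, s=False, f=False

Verification: With this assignment, all 24 clauses evaluate to true.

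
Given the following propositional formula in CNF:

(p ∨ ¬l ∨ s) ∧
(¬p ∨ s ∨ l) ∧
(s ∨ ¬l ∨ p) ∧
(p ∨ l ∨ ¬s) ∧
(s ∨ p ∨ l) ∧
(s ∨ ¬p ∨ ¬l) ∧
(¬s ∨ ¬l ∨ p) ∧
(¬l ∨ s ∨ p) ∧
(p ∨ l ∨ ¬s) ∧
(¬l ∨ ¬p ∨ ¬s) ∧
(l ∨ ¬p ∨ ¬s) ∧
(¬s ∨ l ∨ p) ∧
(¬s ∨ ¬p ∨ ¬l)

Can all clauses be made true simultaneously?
No

No, the formula is not satisfiable.

No assignment of truth values to the variables can make all 13 clauses true simultaneously.

The formula is UNSAT (unsatisfiable).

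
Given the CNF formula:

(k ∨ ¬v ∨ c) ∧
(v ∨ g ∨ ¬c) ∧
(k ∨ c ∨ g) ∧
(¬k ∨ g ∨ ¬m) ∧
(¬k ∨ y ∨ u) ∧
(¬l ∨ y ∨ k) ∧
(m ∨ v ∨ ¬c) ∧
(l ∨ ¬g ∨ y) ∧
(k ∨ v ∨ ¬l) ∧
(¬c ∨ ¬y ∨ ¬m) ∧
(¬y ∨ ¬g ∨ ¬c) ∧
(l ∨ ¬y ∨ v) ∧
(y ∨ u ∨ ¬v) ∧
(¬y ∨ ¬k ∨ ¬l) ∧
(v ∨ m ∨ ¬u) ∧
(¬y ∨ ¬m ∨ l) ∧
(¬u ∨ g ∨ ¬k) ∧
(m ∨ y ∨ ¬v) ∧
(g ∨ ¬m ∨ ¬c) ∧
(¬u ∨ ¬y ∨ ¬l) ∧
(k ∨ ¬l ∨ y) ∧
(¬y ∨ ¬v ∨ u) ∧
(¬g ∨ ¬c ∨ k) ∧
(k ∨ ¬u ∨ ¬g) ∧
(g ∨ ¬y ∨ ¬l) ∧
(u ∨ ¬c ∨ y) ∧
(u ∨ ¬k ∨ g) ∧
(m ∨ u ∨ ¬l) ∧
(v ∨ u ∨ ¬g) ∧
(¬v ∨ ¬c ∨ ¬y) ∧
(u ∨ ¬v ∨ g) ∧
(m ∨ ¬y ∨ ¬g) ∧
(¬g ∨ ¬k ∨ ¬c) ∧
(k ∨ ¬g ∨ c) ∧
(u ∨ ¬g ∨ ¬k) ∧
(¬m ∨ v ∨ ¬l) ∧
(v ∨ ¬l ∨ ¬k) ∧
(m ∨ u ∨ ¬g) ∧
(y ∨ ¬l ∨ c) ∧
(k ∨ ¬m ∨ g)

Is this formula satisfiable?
No

No, the formula is not satisfiable.

No assignment of truth values to the variables can make all 40 clauses true simultaneously.

The formula is UNSAT (unsatisfiable).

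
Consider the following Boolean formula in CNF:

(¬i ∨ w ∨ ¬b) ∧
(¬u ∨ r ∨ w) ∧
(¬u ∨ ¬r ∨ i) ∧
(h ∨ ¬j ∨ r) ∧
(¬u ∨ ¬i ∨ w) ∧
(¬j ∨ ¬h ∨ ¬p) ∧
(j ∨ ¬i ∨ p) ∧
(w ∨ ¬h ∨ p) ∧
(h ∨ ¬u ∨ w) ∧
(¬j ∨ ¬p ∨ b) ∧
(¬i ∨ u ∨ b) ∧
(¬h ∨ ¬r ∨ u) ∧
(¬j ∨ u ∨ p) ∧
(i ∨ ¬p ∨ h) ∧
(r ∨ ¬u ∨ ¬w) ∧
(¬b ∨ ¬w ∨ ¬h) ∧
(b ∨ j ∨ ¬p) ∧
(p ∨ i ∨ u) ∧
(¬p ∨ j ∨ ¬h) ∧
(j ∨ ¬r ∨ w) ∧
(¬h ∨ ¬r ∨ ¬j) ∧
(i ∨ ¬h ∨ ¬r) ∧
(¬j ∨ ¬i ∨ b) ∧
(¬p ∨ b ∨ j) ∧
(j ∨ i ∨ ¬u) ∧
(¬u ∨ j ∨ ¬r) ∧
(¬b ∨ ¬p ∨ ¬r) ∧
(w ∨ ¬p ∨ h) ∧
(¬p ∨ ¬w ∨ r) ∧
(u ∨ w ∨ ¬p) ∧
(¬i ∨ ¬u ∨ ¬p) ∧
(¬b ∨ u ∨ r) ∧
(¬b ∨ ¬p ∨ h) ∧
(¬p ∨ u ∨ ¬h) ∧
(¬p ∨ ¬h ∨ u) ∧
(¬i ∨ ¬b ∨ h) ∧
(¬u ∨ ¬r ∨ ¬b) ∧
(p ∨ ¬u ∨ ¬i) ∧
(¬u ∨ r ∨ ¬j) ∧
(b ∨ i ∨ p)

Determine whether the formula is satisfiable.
No

No, the formula is not satisfiable.

No assignment of truth values to the variables can make all 40 clauses true simultaneously.

The formula is UNSAT (unsatisfiable).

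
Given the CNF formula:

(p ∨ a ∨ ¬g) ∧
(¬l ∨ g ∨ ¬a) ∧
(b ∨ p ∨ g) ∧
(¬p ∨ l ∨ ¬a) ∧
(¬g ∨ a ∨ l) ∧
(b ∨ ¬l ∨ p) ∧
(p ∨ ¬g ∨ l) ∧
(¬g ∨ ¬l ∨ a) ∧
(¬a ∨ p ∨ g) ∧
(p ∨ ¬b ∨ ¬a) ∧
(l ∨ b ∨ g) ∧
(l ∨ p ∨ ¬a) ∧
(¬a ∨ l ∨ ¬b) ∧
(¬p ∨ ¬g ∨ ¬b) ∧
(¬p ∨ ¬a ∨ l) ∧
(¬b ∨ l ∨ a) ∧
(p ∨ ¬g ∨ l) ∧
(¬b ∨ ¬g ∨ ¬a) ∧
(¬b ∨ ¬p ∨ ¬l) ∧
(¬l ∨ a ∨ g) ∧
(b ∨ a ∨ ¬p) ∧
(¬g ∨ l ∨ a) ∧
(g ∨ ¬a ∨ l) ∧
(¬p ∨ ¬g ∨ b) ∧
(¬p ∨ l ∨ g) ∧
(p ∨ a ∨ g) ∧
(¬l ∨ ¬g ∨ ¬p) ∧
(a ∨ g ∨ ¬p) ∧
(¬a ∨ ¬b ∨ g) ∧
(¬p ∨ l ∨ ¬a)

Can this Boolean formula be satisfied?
No

No, the formula is not satisfiable.

No assignment of truth values to the variables can make all 30 clauses true simultaneously.

The formula is UNSAT (unsatisfiable).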